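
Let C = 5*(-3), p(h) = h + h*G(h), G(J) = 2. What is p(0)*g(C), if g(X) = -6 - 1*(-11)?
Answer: 0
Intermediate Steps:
p(h) = 3*h (p(h) = h + h*2 = h + 2*h = 3*h)
C = -15
g(X) = 5 (g(X) = -6 + 11 = 5)
p(0)*g(C) = (3*0)*5 = 0*5 = 0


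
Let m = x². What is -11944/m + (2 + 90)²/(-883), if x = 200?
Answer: -43638319/4415000 ≈ -9.8841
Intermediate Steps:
m = 40000 (m = 200² = 40000)
-11944/m + (2 + 90)²/(-883) = -11944/40000 + (2 + 90)²/(-883) = -11944*1/40000 + 92²*(-1/883) = -1493/5000 + 8464*(-1/883) = -1493/5000 - 8464/883 = -43638319/4415000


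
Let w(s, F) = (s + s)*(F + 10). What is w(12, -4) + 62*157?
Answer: 9878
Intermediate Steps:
w(s, F) = 2*s*(10 + F) (w(s, F) = (2*s)*(10 + F) = 2*s*(10 + F))
w(12, -4) + 62*157 = 2*12*(10 - 4) + 62*157 = 2*12*6 + 9734 = 144 + 9734 = 9878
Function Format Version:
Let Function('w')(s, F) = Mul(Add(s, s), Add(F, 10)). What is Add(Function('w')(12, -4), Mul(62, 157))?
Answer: 9878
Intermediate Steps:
Function('w')(s, F) = Mul(2, s, Add(10, F)) (Function('w')(s, F) = Mul(Mul(2, s), Add(10, F)) = Mul(2, s, Add(10, F)))
Add(Function('w')(12, -4), Mul(62, 157)) = Add(Mul(2, 12, Add(10, -4)), Mul(62, 157)) = Add(Mul(2, 12, 6), 9734) = Add(144, 9734) = 9878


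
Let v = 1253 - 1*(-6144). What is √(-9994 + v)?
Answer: 7*I*√53 ≈ 50.961*I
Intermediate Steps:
v = 7397 (v = 1253 + 6144 = 7397)
√(-9994 + v) = √(-9994 + 7397) = √(-2597) = 7*I*√53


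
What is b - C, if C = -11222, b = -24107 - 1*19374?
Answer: -32259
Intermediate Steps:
b = -43481 (b = -24107 - 19374 = -43481)
b - C = -43481 - 1*(-11222) = -43481 + 11222 = -32259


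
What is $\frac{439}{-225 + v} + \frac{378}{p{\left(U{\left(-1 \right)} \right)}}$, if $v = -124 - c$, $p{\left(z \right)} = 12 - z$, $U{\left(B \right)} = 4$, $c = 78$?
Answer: $\frac{78947}{1708} \approx 46.222$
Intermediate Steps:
$v = -202$ ($v = -124 - 78 = -202$)
$\frac{439}{-225 + v} + \frac{378}{p{\left(U{\left(-1 \right)} \right)}} = \frac{439}{-225 - 202} + \frac{378}{12 - 4} = \frac{439}{-427} + \frac{378}{12 - 4} = 439 \left(- \frac{1}{427}\right) + \frac{378}{8} = - \frac{439}{427} + 378 \cdot \frac{1}{8} = - \frac{439}{427} + \frac{189}{4} = \frac{78947}{1708}$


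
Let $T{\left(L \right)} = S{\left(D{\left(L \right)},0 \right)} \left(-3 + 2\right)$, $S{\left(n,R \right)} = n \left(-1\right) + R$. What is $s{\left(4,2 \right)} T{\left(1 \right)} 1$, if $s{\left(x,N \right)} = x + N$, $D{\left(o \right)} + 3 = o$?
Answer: $-12$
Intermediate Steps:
$D{\left(o \right)} = -3 + o$
$S{\left(n,R \right)} = R - n$ ($S{\left(n,R \right)} = - n + R = R - n$)
$s{\left(x,N \right)} = N + x$
$T{\left(L \right)} = -3 + L$ ($T{\left(L \right)} = \left(0 - \left(-3 + L\right)\right) \left(-3 + 2\right) = \left(0 - \left(-3 + L\right)\right) \left(-1\right) = \left(3 - L\right) \left(-1\right) = -3 + L$)
$s{\left(4,2 \right)} T{\left(1 \right)} 1 = \left(2 + 4\right) \left(-3 + 1\right) 1 = 6 \left(-2\right) 1 = \left(-12\right) 1 = -12$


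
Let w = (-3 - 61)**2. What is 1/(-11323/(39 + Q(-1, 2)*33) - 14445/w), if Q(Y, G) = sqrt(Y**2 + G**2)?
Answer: -1794149511168/550612325269411 - 1567239438336*sqrt(5)/550612325269411 ≈ -0.0096231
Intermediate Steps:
Q(Y, G) = sqrt(G**2 + Y**2)
w = 4096 (w = (-64)**2 = 4096)
1/(-11323/(39 + Q(-1, 2)*33) - 14445/w) = 1/(-11323/(39 + sqrt(2**2 + (-1)**2)*33) - 14445/4096) = 1/(-11323/(39 + sqrt(4 + 1)*33) - 14445*1/4096) = 1/(-11323/(39 + sqrt(5)*33) - 14445/4096) = 1/(-11323/(39 + 33*sqrt(5)) - 14445/4096) = 1/(-14445/4096 - 11323/(39 + 33*sqrt(5)))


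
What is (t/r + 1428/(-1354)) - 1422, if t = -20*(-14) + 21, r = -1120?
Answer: -154174391/108320 ≈ -1423.3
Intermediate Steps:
t = 301 (t = 280 + 21 = 301)
(t/r + 1428/(-1354)) - 1422 = (301/(-1120) + 1428/(-1354)) - 1422 = (301*(-1/1120) + 1428*(-1/1354)) - 1422 = (-43/160 - 714/677) - 1422 = -143351/108320 - 1422 = -154174391/108320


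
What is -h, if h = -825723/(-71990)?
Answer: -35901/3130 ≈ -11.470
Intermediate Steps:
h = 35901/3130 (h = -825723*(-1/71990) = 35901/3130 ≈ 11.470)
-h = -1*35901/3130 = -35901/3130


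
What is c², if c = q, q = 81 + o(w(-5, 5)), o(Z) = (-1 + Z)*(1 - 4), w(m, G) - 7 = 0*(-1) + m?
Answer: 6084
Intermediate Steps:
w(m, G) = 7 + m (w(m, G) = 7 + (0*(-1) + m) = 7 + (0 + m) = 7 + m)
o(Z) = 3 - 3*Z (o(Z) = (-1 + Z)*(-3) = 3 - 3*Z)
q = 78 (q = 81 + (3 - 3*(7 - 5)) = 81 + (3 - 3*2) = 81 + (3 - 6) = 81 - 3 = 78)
c = 78
c² = 78² = 6084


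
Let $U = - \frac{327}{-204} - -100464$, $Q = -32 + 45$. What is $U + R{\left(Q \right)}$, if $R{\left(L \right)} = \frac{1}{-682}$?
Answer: $\frac{2329596367}{23188} \approx 1.0047 \cdot 10^{5}$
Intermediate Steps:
$Q = 13$
$R{\left(L \right)} = - \frac{1}{682}$
$U = \frac{6831661}{68}$ ($U = \left(-327\right) \left(- \frac{1}{204}\right) + 100464 = \frac{109}{68} + 100464 = \frac{6831661}{68} \approx 1.0047 \cdot 10^{5}$)
$U + R{\left(Q \right)} = \frac{6831661}{68} - \frac{1}{682} = \frac{2329596367}{23188}$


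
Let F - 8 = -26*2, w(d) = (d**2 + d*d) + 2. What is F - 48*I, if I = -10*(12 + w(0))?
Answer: 6676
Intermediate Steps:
w(d) = 2 + 2*d**2 (w(d) = (d**2 + d**2) + 2 = 2*d**2 + 2 = 2 + 2*d**2)
F = -44 (F = 8 - 26*2 = 8 - 52 = -44)
I = -140 (I = -10*(12 + (2 + 2*0**2)) = -10*(12 + (2 + 2*0)) = -10*(12 + (2 + 0)) = -10*(12 + 2) = -10*14 = -140)
F - 48*I = -44 - 48*(-140) = -44 + 6720 = 6676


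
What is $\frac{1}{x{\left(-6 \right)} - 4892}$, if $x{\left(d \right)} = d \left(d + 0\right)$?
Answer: $- \frac{1}{4856} \approx -0.00020593$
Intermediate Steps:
$x{\left(d \right)} = d^{2}$ ($x{\left(d \right)} = d d = d^{2}$)
$\frac{1}{x{\left(-6 \right)} - 4892} = \frac{1}{\left(-6\right)^{2} - 4892} = \frac{1}{36 - 4892} = \frac{1}{-4856} = - \frac{1}{4856}$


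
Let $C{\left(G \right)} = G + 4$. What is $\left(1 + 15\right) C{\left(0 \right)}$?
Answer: $64$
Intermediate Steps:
$C{\left(G \right)} = 4 + G$
$\left(1 + 15\right) C{\left(0 \right)} = \left(1 + 15\right) \left(4 + 0\right) = 16 \cdot 4 = 64$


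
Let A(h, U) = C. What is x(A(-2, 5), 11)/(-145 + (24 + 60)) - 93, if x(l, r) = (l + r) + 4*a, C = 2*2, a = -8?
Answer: -5656/61 ≈ -92.721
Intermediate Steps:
C = 4
A(h, U) = 4
x(l, r) = -32 + l + r (x(l, r) = (l + r) + 4*(-8) = (l + r) - 32 = -32 + l + r)
x(A(-2, 5), 11)/(-145 + (24 + 60)) - 93 = (-32 + 4 + 11)/(-145 + (24 + 60)) - 93 = -17/(-145 + 84) - 93 = -17/(-61) - 93 = -17*(-1/61) - 93 = 17/61 - 93 = -5656/61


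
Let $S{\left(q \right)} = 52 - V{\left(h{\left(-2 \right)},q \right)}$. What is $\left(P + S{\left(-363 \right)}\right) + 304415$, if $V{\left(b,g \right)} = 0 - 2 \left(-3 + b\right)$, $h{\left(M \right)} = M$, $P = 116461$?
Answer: $420918$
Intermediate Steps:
$V{\left(b,g \right)} = 6 - 2 b$ ($V{\left(b,g \right)} = 0 - \left(-6 + 2 b\right) = 6 - 2 b$)
$S{\left(q \right)} = 42$ ($S{\left(q \right)} = 52 - \left(6 - -4\right) = 52 - \left(6 + 4\right) = 52 - 10 = 42$)
$\left(P + S{\left(-363 \right)}\right) + 304415 = \left(116461 + 42\right) + 304415 = 116503 + 304415 = 420918$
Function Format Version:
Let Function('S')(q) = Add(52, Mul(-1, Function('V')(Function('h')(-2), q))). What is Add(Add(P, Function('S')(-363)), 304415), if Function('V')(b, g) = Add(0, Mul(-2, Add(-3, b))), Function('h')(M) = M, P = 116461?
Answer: 420918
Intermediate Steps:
Function('V')(b, g) = Add(6, Mul(-2, b)) (Function('V')(b, g) = Add(0, Add(6, Mul(-2, b))) = Add(6, Mul(-2, b)))
Function('S')(q) = 42 (Function('S')(q) = Add(52, Mul(-1, Add(6, Mul(-2, -2)))) = Add(52, Mul(-1, Add(6, 4))) = Add(52, Mul(-1, 10)) = Add(52, -10) = 42)
Add(Add(P, Function('S')(-363)), 304415) = Add(Add(116461, 42), 304415) = Add(116503, 304415) = 420918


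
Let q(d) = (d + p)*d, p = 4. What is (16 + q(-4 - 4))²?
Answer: 2304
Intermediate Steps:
q(d) = d*(4 + d) (q(d) = (d + 4)*d = (4 + d)*d = d*(4 + d))
(16 + q(-4 - 4))² = (16 + (-4 - 4)*(4 + (-4 - 4)))² = (16 - 8*(4 - 8))² = (16 - 8*(-4))² = (16 + 32)² = 48² = 2304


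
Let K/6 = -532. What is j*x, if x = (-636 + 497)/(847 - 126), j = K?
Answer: 63384/103 ≈ 615.38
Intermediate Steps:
K = -3192 (K = 6*(-532) = -3192)
j = -3192
x = -139/721 ≈ -0.19279
j*x = -3192*(-139/721) = 63384/103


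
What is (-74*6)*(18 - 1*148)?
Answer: 57720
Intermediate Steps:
(-74*6)*(18 - 1*148) = -444*(18 - 148) = -444*(-130) = 57720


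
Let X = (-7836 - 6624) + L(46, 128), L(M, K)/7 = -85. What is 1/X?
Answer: -1/15055 ≈ -6.6423e-5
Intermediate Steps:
L(M, K) = -595 (L(M, K) = 7*(-85) = -595)
X = -15055 (X = (-7836 - 6624) - 595 = -14460 - 595 = -15055)
1/X = 1/(-15055) = -1/15055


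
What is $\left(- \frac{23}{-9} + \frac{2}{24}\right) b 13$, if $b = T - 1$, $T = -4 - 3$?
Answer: $- \frac{2470}{9} \approx -274.44$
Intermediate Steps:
$T = -7$ ($T = -4 - 3 = -7$)
$b = -8$ ($b = -7 - 1 = -8$)
$\left(- \frac{23}{-9} + \frac{2}{24}\right) b 13 = \left(- \frac{23}{-9} + \frac{2}{24}\right) \left(-8\right) 13 = \left(\left(-23\right) \left(- \frac{1}{9}\right) + 2 \cdot \frac{1}{24}\right) \left(-8\right) 13 = \left(\frac{23}{9} + \frac{1}{12}\right) \left(-8\right) 13 = \frac{95}{36} \left(-8\right) 13 = \left(- \frac{190}{9}\right) 13 = - \frac{2470}{9}$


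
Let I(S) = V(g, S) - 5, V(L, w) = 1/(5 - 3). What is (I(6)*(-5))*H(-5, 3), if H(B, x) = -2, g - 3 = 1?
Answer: -45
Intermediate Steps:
g = 4 (g = 3 + 1 = 4)
V(L, w) = ½ (V(L, w) = 1/2 = ½)
I(S) = -9/2 (I(S) = ½ - 5 = -9/2)
(I(6)*(-5))*H(-5, 3) = -9/2*(-5)*(-2) = (45/2)*(-2) = -45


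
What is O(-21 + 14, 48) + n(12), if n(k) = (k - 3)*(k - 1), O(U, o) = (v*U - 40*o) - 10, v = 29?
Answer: -2034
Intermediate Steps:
O(U, o) = -10 - 40*o + 29*U (O(U, o) = (29*U - 40*o) - 10 = (-40*o + 29*U) - 10 = -10 - 40*o + 29*U)
n(k) = (-1 + k)*(-3 + k) (n(k) = (-3 + k)*(-1 + k) = (-1 + k)*(-3 + k))
O(-21 + 14, 48) + n(12) = (-10 - 40*48 + 29*(-21 + 14)) + (3 + 12² - 4*12) = (-10 - 1920 + 29*(-7)) + (3 + 144 - 48) = (-10 - 1920 - 203) + 99 = -2133 + 99 = -2034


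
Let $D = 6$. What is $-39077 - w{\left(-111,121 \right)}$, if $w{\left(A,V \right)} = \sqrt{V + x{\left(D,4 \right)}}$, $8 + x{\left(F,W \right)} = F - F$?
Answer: $-39077 - \sqrt{113} \approx -39088.0$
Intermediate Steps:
$x{\left(F,W \right)} = -8$ ($x{\left(F,W \right)} = -8 + \left(F - F\right) = -8 + 0 = -8$)
$w{\left(A,V \right)} = \sqrt{-8 + V}$ ($w{\left(A,V \right)} = \sqrt{V - 8} = \sqrt{-8 + V}$)
$-39077 - w{\left(-111,121 \right)} = -39077 - \sqrt{-8 + 121} = -39077 - \sqrt{113}$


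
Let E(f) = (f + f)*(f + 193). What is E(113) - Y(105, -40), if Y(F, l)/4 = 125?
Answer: 68656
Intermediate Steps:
Y(F, l) = 500 (Y(F, l) = 4*125 = 500)
E(f) = 2*f*(193 + f) (E(f) = (2*f)*(193 + f) = 2*f*(193 + f))
E(113) - Y(105, -40) = 2*113*(193 + 113) - 1*500 = 2*113*306 - 500 = 69156 - 500 = 68656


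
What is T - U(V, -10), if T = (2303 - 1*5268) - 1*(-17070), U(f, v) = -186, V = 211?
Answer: 14291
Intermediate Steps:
T = 14105 (T = (2303 - 5268) + 17070 = -2965 + 17070 = 14105)
T - U(V, -10) = 14105 - 1*(-186) = 14105 + 186 = 14291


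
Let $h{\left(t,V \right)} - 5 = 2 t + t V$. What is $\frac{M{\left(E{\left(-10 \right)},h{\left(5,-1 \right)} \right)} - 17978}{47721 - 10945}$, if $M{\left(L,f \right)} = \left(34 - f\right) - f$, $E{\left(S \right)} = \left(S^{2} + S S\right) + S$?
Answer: $- \frac{4491}{9194} \approx -0.48847$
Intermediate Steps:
$h{\left(t,V \right)} = 5 + 2 t + V t$ ($h{\left(t,V \right)} = 5 + \left(2 t + t V\right) = 5 + \left(2 t + V t\right) = 5 + 2 t + V t$)
$E{\left(S \right)} = S + 2 S^{2}$ ($E{\left(S \right)} = \left(S^{2} + S^{2}\right) + S = 2 S^{2} + S = S + 2 S^{2}$)
$M{\left(L,f \right)} = 34 - 2 f$
$\frac{M{\left(E{\left(-10 \right)},h{\left(5,-1 \right)} \right)} - 17978}{47721 - 10945} = \frac{\left(34 - 2 \left(5 + 2 \cdot 5 - 5\right)\right) - 17978}{47721 - 10945} = \frac{\left(34 - 2 \left(5 + 10 - 5\right)\right) - 17978}{36776} = \left(\left(34 - 20\right) - 17978\right) \frac{1}{36776} = \left(14 - 17978\right) \frac{1}{36776} = \left(-17964\right) \frac{1}{36776} = - \frac{4491}{9194}$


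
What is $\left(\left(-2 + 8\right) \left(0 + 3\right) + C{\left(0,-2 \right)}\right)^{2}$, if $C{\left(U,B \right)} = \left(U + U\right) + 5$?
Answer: $529$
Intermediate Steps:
$C{\left(U,B \right)} = 5 + 2 U$ ($C{\left(U,B \right)} = 2 U + 5 = 5 + 2 U$)
$\left(\left(-2 + 8\right) \left(0 + 3\right) + C{\left(0,-2 \right)}\right)^{2} = \left(\left(-2 + 8\right) \left(0 + 3\right) + \left(5 + 2 \cdot 0\right)\right)^{2} = \left(6 \cdot 3 + \left(5 + 0\right)\right)^{2} = \left(18 + 5\right)^{2} = 23^{2} = 529$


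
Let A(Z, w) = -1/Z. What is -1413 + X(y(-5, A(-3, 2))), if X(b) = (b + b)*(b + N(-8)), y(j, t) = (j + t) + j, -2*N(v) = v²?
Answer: -5467/9 ≈ -607.44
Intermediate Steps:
N(v) = -v²/2
y(j, t) = t + 2*j
X(b) = 2*b*(-32 + b) (X(b) = (b + b)*(b - ½*(-8)²) = (2*b)*(b - ½*64) = (2*b)*(b - 32) = (2*b)*(-32 + b) = 2*b*(-32 + b))
-1413 + X(y(-5, A(-3, 2))) = -1413 + 2*(-1/(-3) + 2*(-5))*(-32 + (-1/(-3) + 2*(-5))) = -1413 + 2*(-1*(-⅓) - 10)*(-32 + (-1*(-⅓) - 10)) = -1413 + 2*(⅓ - 10)*(-32 + (⅓ - 10)) = -1413 + 2*(-29/3)*(-32 - 29/3) = -1413 + 2*(-29/3)*(-125/3) = -1413 + 7250/9 = -5467/9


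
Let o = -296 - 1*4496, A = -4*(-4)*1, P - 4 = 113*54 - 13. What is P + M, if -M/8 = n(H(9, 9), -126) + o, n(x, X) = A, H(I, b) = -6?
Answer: 44301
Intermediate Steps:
P = 6093 (P = 4 + (113*54 - 13) = 4 + (6102 - 13) = 4 + 6089 = 6093)
A = 16 (A = 16*1 = 16)
n(x, X) = 16
o = -4792 (o = -296 - 4496 = -4792)
M = 38208 (M = -8*(16 - 4792) = -8*(-4776) = 38208)
P + M = 6093 + 38208 = 44301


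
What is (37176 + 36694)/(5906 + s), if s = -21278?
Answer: -36935/7686 ≈ -4.8055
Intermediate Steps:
(37176 + 36694)/(5906 + s) = (37176 + 36694)/(5906 - 21278) = 73870/(-15372) = 73870*(-1/15372) = -36935/7686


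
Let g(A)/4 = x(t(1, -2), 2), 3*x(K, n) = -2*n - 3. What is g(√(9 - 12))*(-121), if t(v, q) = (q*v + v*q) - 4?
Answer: 3388/3 ≈ 1129.3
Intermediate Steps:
t(v, q) = -4 + 2*q*v (t(v, q) = (q*v + q*v) - 4 = 2*q*v - 4 = -4 + 2*q*v)
x(K, n) = -1 - 2*n/3 (x(K, n) = (-2*n - 3)/3 = (-3 - 2*n)/3 = -1 - 2*n/3)
g(A) = -28/3 (g(A) = 4*(-1 - ⅔*2) = 4*(-1 - 4/3) = 4*(-7/3) = -28/3)
g(√(9 - 12))*(-121) = -28/3*(-121) = 3388/3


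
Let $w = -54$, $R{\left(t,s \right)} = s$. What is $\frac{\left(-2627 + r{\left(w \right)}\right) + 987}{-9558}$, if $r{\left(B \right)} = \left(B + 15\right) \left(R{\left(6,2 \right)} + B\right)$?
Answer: $- \frac{194}{4779} \approx -0.040594$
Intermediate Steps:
$r{\left(B \right)} = \left(2 + B\right) \left(15 + B\right)$ ($r{\left(B \right)} = \left(B + 15\right) \left(2 + B\right) = \left(15 + B\right) \left(2 + B\right) = \left(2 + B\right) \left(15 + B\right)$)
$\frac{\left(-2627 + r{\left(w \right)}\right) + 987}{-9558} = \frac{\left(-2627 + \left(30 + \left(-54\right)^{2} + 17 \left(-54\right)\right)\right) + 987}{-9558} = \left(\left(-2627 + \left(30 + 2916 - 918\right)\right) + 987\right) \left(- \frac{1}{9558}\right) = \left(\left(-2627 + 2028\right) + 987\right) \left(- \frac{1}{9558}\right) = \left(-599 + 987\right) \left(- \frac{1}{9558}\right) = 388 \left(- \frac{1}{9558}\right) = - \frac{194}{4779}$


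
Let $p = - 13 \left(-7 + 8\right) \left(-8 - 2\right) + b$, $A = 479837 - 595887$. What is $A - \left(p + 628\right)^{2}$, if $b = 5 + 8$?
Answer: $-710491$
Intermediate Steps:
$b = 13$
$A = -116050$ ($A = 479837 - 595887 = -116050$)
$p = 143$ ($p = - 13 \left(-7 + 8\right) \left(-8 - 2\right) + 13 = - 13 \cdot 1 \left(-10\right) + 13 = \left(-13\right) \left(-10\right) + 13 = 130 + 13 = 143$)
$A - \left(p + 628\right)^{2} = -116050 - \left(143 + 628\right)^{2} = -116050 - 771^{2} = -116050 - 594441 = -710491$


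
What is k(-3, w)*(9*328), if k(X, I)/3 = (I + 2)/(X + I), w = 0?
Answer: -5904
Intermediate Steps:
k(X, I) = 3*(2 + I)/(I + X) (k(X, I) = 3*((I + 2)/(X + I)) = 3*((2 + I)/(I + X)) = 3*(2 + I)/(I + X))
k(-3, w)*(9*328) = (3*(2 + 0)/(0 - 3))*(9*328) = (3*2/(-3))*2952 = (3*(-⅓)*2)*2952 = -2*2952 = -5904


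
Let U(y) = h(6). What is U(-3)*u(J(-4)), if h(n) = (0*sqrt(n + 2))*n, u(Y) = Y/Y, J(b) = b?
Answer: 0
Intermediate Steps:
u(Y) = 1
h(n) = 0 (h(n) = (0*sqrt(2 + n))*n = 0*n = 0)
U(y) = 0
U(-3)*u(J(-4)) = 0*1 = 0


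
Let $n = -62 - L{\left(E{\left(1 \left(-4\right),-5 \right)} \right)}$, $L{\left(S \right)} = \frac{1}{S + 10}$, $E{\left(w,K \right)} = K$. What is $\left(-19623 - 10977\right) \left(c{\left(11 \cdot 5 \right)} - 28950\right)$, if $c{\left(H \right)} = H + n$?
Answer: $886090320$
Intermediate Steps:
$L{\left(S \right)} = \frac{1}{10 + S}$
$n = - \frac{311}{5}$ ($n = -62 - \frac{1}{10 - 5} = -62 - \frac{1}{5} = - \frac{311}{5} \approx -62.2$)
$c{\left(H \right)} = - \frac{311}{5} + H$ ($c{\left(H \right)} = H - \frac{311}{5} = - \frac{311}{5} + H$)
$\left(-19623 - 10977\right) \left(c{\left(11 \cdot 5 \right)} - 28950\right) = \left(-19623 - 10977\right) \left(\left(- \frac{311}{5} + 11 \cdot 5\right) - 28950\right) = - 30600 \left(\left(- \frac{311}{5} + 55\right) - 28950\right) = - 30600 \left(- \frac{36}{5} - 28950\right) = \left(-30600\right) \left(- \frac{144786}{5}\right) = 886090320$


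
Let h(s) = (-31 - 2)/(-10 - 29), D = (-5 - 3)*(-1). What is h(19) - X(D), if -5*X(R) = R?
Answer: 159/65 ≈ 2.4462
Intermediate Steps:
D = 8 (D = -8*(-1) = 8)
X(R) = -R/5
h(s) = 11/13 (h(s) = -33/(-39) = -33*(-1/39) = 11/13)
h(19) - X(D) = 11/13 - (-1)*8/5 = 11/13 - 1*(-8/5) = 11/13 + 8/5 = 159/65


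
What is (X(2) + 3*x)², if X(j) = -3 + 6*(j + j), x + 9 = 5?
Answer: 81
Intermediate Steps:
x = -4 (x = -9 + 5 = -4)
X(j) = -3 + 12*j (X(j) = -3 + 6*(2*j) = -3 + 12*j)
(X(2) + 3*x)² = ((-3 + 12*2) + 3*(-4))² = ((-3 + 24) - 12)² = (21 - 12)² = 9² = 81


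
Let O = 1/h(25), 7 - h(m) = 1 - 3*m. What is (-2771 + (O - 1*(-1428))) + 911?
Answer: -34991/81 ≈ -431.99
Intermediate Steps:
h(m) = 6 + 3*m (h(m) = 7 - (1 - 3*m) = 7 + (-1 + 3*m) = 6 + 3*m)
O = 1/81 (O = 1/(6 + 3*25) = 1/(6 + 75) = 1/81 ≈ 0.012346)
(-2771 + (O - 1*(-1428))) + 911 = (-2771 + (1/81 - 1*(-1428))) + 911 = (-2771 + (1/81 + 1428)) + 911 = (-2771 + 115669/81) + 911 = -108782/81 + 911 = -34991/81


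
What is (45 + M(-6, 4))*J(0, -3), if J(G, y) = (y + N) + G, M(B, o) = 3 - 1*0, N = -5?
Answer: -384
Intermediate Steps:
M(B, o) = 3 (M(B, o) = 3 + 0 = 3)
J(G, y) = -5 + G + y (J(G, y) = (y - 5) + G = (-5 + y) + G = -5 + G + y)
(45 + M(-6, 4))*J(0, -3) = (45 + 3)*(-5 + 0 - 3) = 48*(-8) = -384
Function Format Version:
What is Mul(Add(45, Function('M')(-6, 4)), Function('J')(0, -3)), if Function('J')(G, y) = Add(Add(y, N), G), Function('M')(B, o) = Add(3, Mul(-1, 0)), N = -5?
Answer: -384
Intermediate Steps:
Function('M')(B, o) = 3 (Function('M')(B, o) = Add(3, 0) = 3)
Function('J')(G, y) = Add(-5, G, y) (Function('J')(G, y) = Add(Add(y, -5), G) = Add(Add(-5, y), G) = Add(-5, G, y))
Mul(Add(45, Function('M')(-6, 4)), Function('J')(0, -3)) = Mul(Add(45, 3), Add(-5, 0, -3)) = Mul(48, -8) = -384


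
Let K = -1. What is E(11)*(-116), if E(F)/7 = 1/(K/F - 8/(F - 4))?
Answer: 62524/95 ≈ 658.15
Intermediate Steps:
E(F) = 7/(-1/F - 8/(-4 + F)) (E(F) = 7/(-1/F - 8/(F - 4)) = 7/(-1/F - 8/(-4 + F)))
E(11)*(-116) = (7*11*(-4 + 11)/(4 - 9*11))*(-116) = (7*11*7/(4 - 99))*(-116) = (7*11*7/(-95))*(-116) = (7*11*(-1/95)*7)*(-116) = -539/95*(-116) = 62524/95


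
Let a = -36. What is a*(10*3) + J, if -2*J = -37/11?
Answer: -23723/22 ≈ -1078.3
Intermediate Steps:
J = 37/22 (J = -(-37)/(2*11) = -1/2*(-37/11) = 37/22 ≈ 1.6818)
a*(10*3) + J = -360*3 + 37/22 = -36*30 + 37/22 = -1080 + 37/22 = -23723/22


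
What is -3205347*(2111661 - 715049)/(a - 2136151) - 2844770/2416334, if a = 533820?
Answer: 5408509627336221353/1935883437277 ≈ 2.7938e+6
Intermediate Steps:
-3205347*(2111661 - 715049)/(a - 2136151) - 2844770/2416334 = -3205347*(2111661 - 715049)/(533820 - 2136151) - 2844770/2416334 = -3205347/((-1602331/1396612)) - 2844770*1/2416334 = -3205347/((-1602331*1/1396612)) - 1422385/1208167 = -3205347/(-1602331/1396612) - 1422385/1208167 = -3205347*(-1396612/1602331) - 1422385/1208167 = 4476626084364/1602331 - 1422385/1208167 = 5408509627336221353/1935883437277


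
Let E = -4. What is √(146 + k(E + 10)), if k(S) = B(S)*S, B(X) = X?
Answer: √182 ≈ 13.491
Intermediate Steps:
k(S) = S² (k(S) = S*S = S²)
√(146 + k(E + 10)) = √(146 + (-4 + 10)²) = √(146 + 6²) = √(146 + 36) = √182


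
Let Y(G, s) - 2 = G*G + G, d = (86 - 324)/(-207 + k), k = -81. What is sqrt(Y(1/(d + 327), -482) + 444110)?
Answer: 8*sqrt(15464124622963)/47207 ≈ 666.42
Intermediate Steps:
d = 119/144 (d = (86 - 324)/(-207 - 81) = -238/(-288) = -238*(-1/288) = 119/144 ≈ 0.82639)
Y(G, s) = 2 + G + G**2 (Y(G, s) = 2 + (G*G + G) = 2 + (G**2 + G) = 2 + (G + G**2) = 2 + G + G**2)
sqrt(Y(1/(d + 327), -482) + 444110) = sqrt((2 + 1/(119/144 + 327) + (1/(119/144 + 327))**2) + 444110) = sqrt((2 + 1/(47207/144) + (1/(47207/144))**2) + 444110) = sqrt((2 + 144/47207 + (144/47207)**2) + 444110) = sqrt((2 + 144/47207 + 20736/2228500849) + 444110) = sqrt(4463820242/2228500849 + 444110) = sqrt(989703975869632/2228500849) = 8*sqrt(15464124622963)/47207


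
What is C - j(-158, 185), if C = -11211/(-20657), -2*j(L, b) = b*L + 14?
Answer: -301746245/20657 ≈ -14607.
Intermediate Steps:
j(L, b) = -7 - L*b/2 (j(L, b) = -(b*L + 14)/2 = -(L*b + 14)/2 = -(14 + L*b)/2 = -7 - L*b/2)
C = 11211/20657 (C = -11211*(-1/20657) = 11211/20657 ≈ 0.54272)
C - j(-158, 185) = 11211/20657 - (-7 - 1/2*(-158)*185) = 11211/20657 - (-7 + 14615) = 11211/20657 - 1*14608 = 11211/20657 - 14608 = -301746245/20657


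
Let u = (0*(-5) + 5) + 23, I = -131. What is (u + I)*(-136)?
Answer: 14008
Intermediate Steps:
u = 28 (u = (0 + 5) + 23 = 5 + 23 = 28)
(u + I)*(-136) = (28 - 131)*(-136) = -103*(-136) = 14008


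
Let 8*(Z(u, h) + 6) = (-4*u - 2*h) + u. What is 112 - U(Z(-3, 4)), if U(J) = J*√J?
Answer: 112 + 47*I*√94/32 ≈ 112.0 + 14.24*I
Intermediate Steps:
Z(u, h) = -6 - 3*u/8 - h/4 (Z(u, h) = -6 + ((-4*u - 2*h) + u)/8 = -6 + (-3*u - 2*h)/8 = -6 + (-3*u/8 - h/4) = -6 - 3*u/8 - h/4)
U(J) = J^(3/2)
112 - U(Z(-3, 4)) = 112 - (-6 - 3/8*(-3) - ¼*4)^(3/2) = 112 - (-6 + 9/8 - 1)^(3/2) = 112 - (-47/8)^(3/2) = 112 - (-47)*I*√94/32 = 112 + 47*I*√94/32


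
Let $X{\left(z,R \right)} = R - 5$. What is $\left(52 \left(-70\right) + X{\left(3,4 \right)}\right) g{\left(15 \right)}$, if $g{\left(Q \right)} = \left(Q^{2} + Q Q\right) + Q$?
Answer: $-1693065$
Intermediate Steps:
$g{\left(Q \right)} = Q + 2 Q^{2}$ ($g{\left(Q \right)} = \left(Q^{2} + Q^{2}\right) + Q = 2 Q^{2} + Q = Q + 2 Q^{2}$)
$X{\left(z,R \right)} = -5 + R$
$\left(52 \left(-70\right) + X{\left(3,4 \right)}\right) g{\left(15 \right)} = \left(52 \left(-70\right) + \left(-5 + 4\right)\right) 15 \left(1 + 2 \cdot 15\right) = \left(-3640 - 1\right) 15 \left(1 + 30\right) = - 3641 \cdot 15 \cdot 31 = \left(-3641\right) 465 = -1693065$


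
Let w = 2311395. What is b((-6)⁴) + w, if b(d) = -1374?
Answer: 2310021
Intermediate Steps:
b((-6)⁴) + w = -1374 + 2311395 = 2310021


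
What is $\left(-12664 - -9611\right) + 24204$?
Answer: $21151$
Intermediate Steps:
$\left(-12664 - -9611\right) + 24204 = \left(-12664 + \left(-3756 + 13367\right)\right) + 24204 = \left(-12664 + 9611\right) + 24204 = -3053 + 24204 = 21151$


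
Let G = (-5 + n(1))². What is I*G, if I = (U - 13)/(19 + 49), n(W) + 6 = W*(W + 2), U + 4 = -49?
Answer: -1056/17 ≈ -62.118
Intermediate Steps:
U = -53 (U = -4 - 49 = -53)
n(W) = -6 + W*(2 + W) (n(W) = -6 + W*(W + 2) = -6 + W*(2 + W))
G = 64 (G = (-5 + (-6 + 1² + 2*1))² = (-5 + (-6 + 1 + 2))² = (-5 - 3)² = (-8)² = 64)
I = -33/34 (I = (-53 - 13)/(19 + 49) = -66/68 = -66*1/68 = -33/34 ≈ -0.97059)
I*G = -33/34*64 = -1056/17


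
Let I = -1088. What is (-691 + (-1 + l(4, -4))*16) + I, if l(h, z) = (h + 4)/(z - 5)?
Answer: -16283/9 ≈ -1809.2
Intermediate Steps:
l(h, z) = (4 + h)/(-5 + z)
(-691 + (-1 + l(4, -4))*16) + I = (-691 + (-1 + (4 + 4)/(-5 - 4))*16) - 1088 = (-691 + (-1 + 8/(-9))*16) - 1088 = (-691 + (-1 - ⅑*8)*16) - 1088 = (-691 + (-1 - 8/9)*16) - 1088 = (-691 - 17/9*16) - 1088 = (-691 - 272/9) - 1088 = -6491/9 - 1088 = -16283/9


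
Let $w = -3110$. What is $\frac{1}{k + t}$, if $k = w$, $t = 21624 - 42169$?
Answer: $- \frac{1}{23655} \approx -4.2274 \cdot 10^{-5}$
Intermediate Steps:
$t = -20545$
$k = -3110$
$\frac{1}{k + t} = \frac{1}{-3110 - 20545} = \frac{1}{-23655} = - \frac{1}{23655}$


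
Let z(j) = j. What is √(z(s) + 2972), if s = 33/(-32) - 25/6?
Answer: √1708878/24 ≈ 54.468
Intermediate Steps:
s = -499/96 (s = 33*(-1/32) - 25*⅙ = -33/32 - 25/6 = -499/96 ≈ -5.1979)
√(z(s) + 2972) = √(-499/96 + 2972) = √(284813/96) = √1708878/24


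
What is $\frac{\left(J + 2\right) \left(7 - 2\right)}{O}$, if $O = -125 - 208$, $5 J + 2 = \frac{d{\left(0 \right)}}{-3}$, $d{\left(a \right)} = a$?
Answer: $- \frac{8}{333} \approx -0.024024$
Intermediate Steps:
$J = - \frac{2}{5}$ ($J = - \frac{2}{5} + \frac{0 \frac{1}{-3}}{5} = - \frac{2}{5} + \frac{0 \left(- \frac{1}{3}\right)}{5} = - \frac{2}{5} + \frac{1}{5} \cdot 0 = - \frac{2}{5} + 0 = - \frac{2}{5} \approx -0.4$)
$O = -333$ ($O = -125 - 208 = -333$)
$\frac{\left(J + 2\right) \left(7 - 2\right)}{O} = \frac{\left(- \frac{2}{5} + 2\right) \left(7 - 2\right)}{-333} = \frac{8}{5} \cdot 5 \left(- \frac{1}{333}\right) = 8 \left(- \frac{1}{333}\right) = - \frac{8}{333}$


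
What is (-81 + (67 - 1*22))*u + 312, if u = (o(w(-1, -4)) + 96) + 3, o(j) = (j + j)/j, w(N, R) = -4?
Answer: -3324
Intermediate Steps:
o(j) = 2 (o(j) = (2*j)/j = 2)
u = 101 (u = (2 + 96) + 3 = 98 + 3 = 101)
(-81 + (67 - 1*22))*u + 312 = (-81 + (67 - 1*22))*101 + 312 = (-81 + (67 - 22))*101 + 312 = (-81 + 45)*101 + 312 = -36*101 + 312 = -3636 + 312 = -3324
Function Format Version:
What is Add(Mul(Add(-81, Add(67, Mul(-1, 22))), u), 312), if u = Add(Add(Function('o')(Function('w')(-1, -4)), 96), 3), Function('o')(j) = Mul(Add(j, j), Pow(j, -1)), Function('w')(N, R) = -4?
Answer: -3324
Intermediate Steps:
Function('o')(j) = 2 (Function('o')(j) = Mul(Mul(2, j), Pow(j, -1)) = 2)
u = 101 (u = Add(Add(2, 96), 3) = Add(98, 3) = 101)
Add(Mul(Add(-81, Add(67, Mul(-1, 22))), u), 312) = Add(Mul(Add(-81, Add(67, Mul(-1, 22))), 101), 312) = Add(Mul(Add(-81, Add(67, -22)), 101), 312) = Add(Mul(Add(-81, 45), 101), 312) = Add(Mul(-36, 101), 312) = Add(-3636, 312) = -3324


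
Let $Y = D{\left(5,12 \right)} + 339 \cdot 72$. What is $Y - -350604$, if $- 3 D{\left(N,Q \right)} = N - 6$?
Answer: $\frac{1125037}{3} \approx 3.7501 \cdot 10^{5}$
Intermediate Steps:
$D{\left(N,Q \right)} = 2 - \frac{N}{3}$ ($D{\left(N,Q \right)} = - \frac{N - 6}{3} = - \frac{-6 + N}{3} = 2 - \frac{N}{3}$)
$Y = \frac{73225}{3}$ ($Y = \left(2 - \frac{5}{3}\right) + 339 \cdot 72 = \left(2 - \frac{5}{3}\right) + 24408 = \frac{1}{3} + 24408 = \frac{73225}{3} \approx 24408.0$)
$Y - -350604 = \frac{73225}{3} - -350604 = \frac{73225}{3} + 350604 = \frac{1125037}{3}$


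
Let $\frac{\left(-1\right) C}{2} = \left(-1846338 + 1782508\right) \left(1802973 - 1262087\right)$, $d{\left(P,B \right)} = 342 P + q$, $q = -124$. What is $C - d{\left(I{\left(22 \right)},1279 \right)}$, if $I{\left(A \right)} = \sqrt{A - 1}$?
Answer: $69049506884 - 342 \sqrt{21} \approx 6.905 \cdot 10^{10}$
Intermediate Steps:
$I{\left(A \right)} = \sqrt{-1 + A}$
$d{\left(P,B \right)} = -124 + 342 P$ ($d{\left(P,B \right)} = 342 P - 124 = -124 + 342 P$)
$C = 69049506760$ ($C = - 2 \left(-1846338 + 1782508\right) \left(1802973 - 1262087\right) = - 2 \left(\left(-63830\right) 540886\right) = \left(-2\right) \left(-34524753380\right) = 69049506760$)
$C - d{\left(I{\left(22 \right)},1279 \right)} = 69049506760 - \left(-124 + 342 \sqrt{-1 + 22}\right) = 69049506760 - \left(-124 + 342 \sqrt{21}\right) = 69049506760 + \left(124 - 342 \sqrt{21}\right) = 69049506884 - 342 \sqrt{21}$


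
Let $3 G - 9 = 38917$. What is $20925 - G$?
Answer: $\frac{23849}{3} \approx 7949.7$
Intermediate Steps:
$G = \frac{38926}{3}$ ($G = 3 + \frac{1}{3} \cdot 38917 = 3 + \frac{38917}{3} = \frac{38926}{3} \approx 12975.0$)
$20925 - G = 20925 - \frac{38926}{3} = \frac{23849}{3}$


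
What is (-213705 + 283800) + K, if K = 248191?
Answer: 318286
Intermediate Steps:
(-213705 + 283800) + K = (-213705 + 283800) + 248191 = 70095 + 248191 = 318286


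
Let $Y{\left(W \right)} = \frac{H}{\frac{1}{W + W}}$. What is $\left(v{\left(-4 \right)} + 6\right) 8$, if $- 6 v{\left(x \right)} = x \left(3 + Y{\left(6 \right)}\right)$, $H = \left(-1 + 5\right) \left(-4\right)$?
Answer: $-960$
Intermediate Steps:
$H = -16$ ($H = 4 \left(-4\right) = -16$)
$Y{\left(W \right)} = - 32 W$ ($Y{\left(W \right)} = - \frac{16}{\frac{1}{W + W}} = - \frac{16}{\frac{1}{2 W}} = - \frac{16}{\frac{1}{2} \frac{1}{W}} = - 16 \cdot 2 W = - 32 W$)
$v{\left(x \right)} = \frac{63 x}{2}$ ($v{\left(x \right)} = - \frac{x \left(3 - 192\right)}{6} = - \frac{x \left(-189\right)}{6} = - \frac{\left(-189\right) x}{6} = \frac{63 x}{2}$)
$\left(v{\left(-4 \right)} + 6\right) 8 = \left(\frac{63}{2} \left(-4\right) + 6\right) 8 = \left(-126 + 6\right) 8 = \left(-120\right) 8 = -960$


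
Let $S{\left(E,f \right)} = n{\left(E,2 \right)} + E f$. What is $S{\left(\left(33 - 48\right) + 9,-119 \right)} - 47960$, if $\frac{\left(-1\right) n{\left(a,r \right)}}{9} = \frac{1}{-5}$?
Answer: $- \frac{236221}{5} \approx -47244.0$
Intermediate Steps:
$n{\left(a,r \right)} = \frac{9}{5}$ ($n{\left(a,r \right)} = - \frac{9}{-5} = \left(-9\right) \left(- \frac{1}{5}\right) = \frac{9}{5}$)
$S{\left(E,f \right)} = \frac{9}{5} + E f$
$S{\left(\left(33 - 48\right) + 9,-119 \right)} - 47960 = \left(\frac{9}{5} + \left(\left(33 - 48\right) + 9\right) \left(-119\right)\right) - 47960 = \left(\frac{9}{5} + \left(-15 + 9\right) \left(-119\right)\right) - 47960 = \left(\frac{9}{5} - -714\right) - 47960 = \left(\frac{9}{5} + 714\right) - 47960 = \frac{3579}{5} - 47960 = - \frac{236221}{5}$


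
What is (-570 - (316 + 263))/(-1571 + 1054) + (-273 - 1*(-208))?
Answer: -32456/517 ≈ -62.778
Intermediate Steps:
(-570 - (316 + 263))/(-1571 + 1054) + (-273 - 1*(-208)) = (-570 - 1*579)/(-517) + (-273 + 208) = (-570 - 579)*(-1/517) - 65 = -1149*(-1/517) - 65 = 1149/517 - 65 = -32456/517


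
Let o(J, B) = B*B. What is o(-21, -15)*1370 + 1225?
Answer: 309475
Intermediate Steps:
o(J, B) = B²
o(-21, -15)*1370 + 1225 = (-15)²*1370 + 1225 = 225*1370 + 1225 = 308250 + 1225 = 309475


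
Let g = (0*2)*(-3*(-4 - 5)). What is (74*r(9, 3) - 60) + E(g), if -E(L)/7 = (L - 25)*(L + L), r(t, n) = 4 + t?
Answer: 902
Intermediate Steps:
g = 0 (g = 0*(-3*(-9)) = 0*27 = 0)
E(L) = -14*L*(-25 + L) (E(L) = -7*(L - 25)*(L + L) = -7*(-25 + L)*2*L = -14*L*(-25 + L))
(74*r(9, 3) - 60) + E(g) = (74*(4 + 9) - 60) + 14*0*(25 - 1*0) = (74*13 - 60) + 14*0*(25 + 0) = (962 - 60) + 14*0*25 = 902 + 0 = 902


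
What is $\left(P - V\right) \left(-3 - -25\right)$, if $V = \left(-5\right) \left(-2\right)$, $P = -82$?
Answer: $-2024$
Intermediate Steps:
$V = 10$
$\left(P - V\right) \left(-3 - -25\right) = \left(-82 - 10\right) \left(-3 - -25\right) = \left(-82 - 10\right) \left(-3 + 25\right) = \left(-92\right) 22 = -2024$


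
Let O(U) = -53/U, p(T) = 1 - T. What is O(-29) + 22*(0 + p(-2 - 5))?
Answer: 5157/29 ≈ 177.83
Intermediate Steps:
O(-29) + 22*(0 + p(-2 - 5)) = -53/(-29) + 22*(0 + (1 - (-2 - 5))) = -53*(-1/29) + 22*(0 + (1 - 1*(-7))) = 53/29 + 22*(0 + (1 + 7)) = 53/29 + 22*(0 + 8) = 53/29 + 22*8 = 53/29 + 176 = 5157/29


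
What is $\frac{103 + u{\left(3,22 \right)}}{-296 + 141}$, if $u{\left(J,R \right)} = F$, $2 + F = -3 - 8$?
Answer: $- \frac{18}{31} \approx -0.58065$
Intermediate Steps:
$F = -13$ ($F = -2 - 11 = -13$)
$u{\left(J,R \right)} = -13$
$\frac{103 + u{\left(3,22 \right)}}{-296 + 141} = \frac{103 - 13}{-296 + 141} = \frac{90}{-155} = 90 \left(- \frac{1}{155}\right) = - \frac{18}{31}$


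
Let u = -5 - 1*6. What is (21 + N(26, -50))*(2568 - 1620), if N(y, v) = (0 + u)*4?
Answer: -21804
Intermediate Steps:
u = -11 (u = -5 - 6 = -11)
N(y, v) = -44 (N(y, v) = (0 - 11)*4 = -11*4 = -44)
(21 + N(26, -50))*(2568 - 1620) = (21 - 44)*(2568 - 1620) = -23*948 = -21804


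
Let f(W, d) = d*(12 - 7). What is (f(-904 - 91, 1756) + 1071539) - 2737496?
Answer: -1657177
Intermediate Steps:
f(W, d) = 5*d (f(W, d) = d*5 = 5*d)
(f(-904 - 91, 1756) + 1071539) - 2737496 = (5*1756 + 1071539) - 2737496 = (8780 + 1071539) - 2737496 = 1080319 - 2737496 = -1657177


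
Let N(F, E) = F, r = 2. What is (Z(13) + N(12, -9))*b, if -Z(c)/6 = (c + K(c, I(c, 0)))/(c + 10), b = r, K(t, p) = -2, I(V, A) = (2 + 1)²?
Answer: 420/23 ≈ 18.261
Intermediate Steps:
I(V, A) = 9 (I(V, A) = 3² = 9)
b = 2
Z(c) = -6*(-2 + c)/(10 + c) (Z(c) = -6*(c - 2)/(c + 10) = -6*(-2 + c)/(10 + c))
(Z(13) + N(12, -9))*b = (6*(2 - 1*13)/(10 + 13) + 12)*2 = (6*(2 - 13)/23 + 12)*2 = (6*(1/23)*(-11) + 12)*2 = (-66/23 + 12)*2 = (210/23)*2 = 420/23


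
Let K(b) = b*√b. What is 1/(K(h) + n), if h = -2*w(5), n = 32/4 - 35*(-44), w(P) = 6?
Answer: 43/66612 + I*√3/99918 ≈ 0.00064553 + 1.7335e-5*I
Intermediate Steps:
n = 1548 (n = 32*(¼) + 1540 = 8 + 1540 = 1548)
h = -12 (h = -2*6 = -12)
K(b) = b^(3/2)
1/(K(h) + n) = 1/((-12)^(3/2) + 1548) = 1/(-24*I*√3 + 1548) = 1/(1548 - 24*I*√3)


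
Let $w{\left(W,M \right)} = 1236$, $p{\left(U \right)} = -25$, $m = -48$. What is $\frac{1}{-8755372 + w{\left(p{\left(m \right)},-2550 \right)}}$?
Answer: $- \frac{1}{8754136} \approx -1.1423 \cdot 10^{-7}$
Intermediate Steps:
$\frac{1}{-8755372 + w{\left(p{\left(m \right)},-2550 \right)}} = \frac{1}{-8755372 + 1236} = \frac{1}{-8754136} = - \frac{1}{8754136}$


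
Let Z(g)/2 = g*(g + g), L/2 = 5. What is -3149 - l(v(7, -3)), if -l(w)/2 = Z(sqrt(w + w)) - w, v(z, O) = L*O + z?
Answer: -3471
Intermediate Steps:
L = 10 (L = 2*5 = 10)
v(z, O) = z + 10*O (v(z, O) = 10*O + z = z + 10*O)
Z(g) = 4*g**2 (Z(g) = 2*(g*(g + g)) = 2*(g*(2*g)) = 2*(2*g**2) = 4*g**2)
l(w) = -14*w (l(w) = -2*(4*(sqrt(w + w))**2 - w) = -2*(4*(sqrt(2*w))**2 - w) = -2*(4*(sqrt(2)*sqrt(w))**2 - w) = -2*(4*(2*w) - w) = -2*(8*w - w) = -14*w)
-3149 - l(v(7, -3)) = -3149 - (-14)*(7 + 10*(-3)) = -3149 - (-14)*(7 - 30) = -3149 - (-14)*(-23) = -3149 - 1*322 = -3149 - 322 = -3471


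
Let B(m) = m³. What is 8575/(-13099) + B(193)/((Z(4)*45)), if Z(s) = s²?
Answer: 94163283643/9431280 ≈ 9984.1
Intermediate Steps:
8575/(-13099) + B(193)/((Z(4)*45)) = 8575/(-13099) + 193³/((4²*45)) = 8575*(-1/13099) + 7189057/((16*45)) = -8575/13099 + 7189057/720 = 94163283643/9431280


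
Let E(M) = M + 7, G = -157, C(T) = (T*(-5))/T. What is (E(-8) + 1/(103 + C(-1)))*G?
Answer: 15229/98 ≈ 155.40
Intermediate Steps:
C(T) = -5 (C(T) = (-5*T)/T = -5)
E(M) = 7 + M
(E(-8) + 1/(103 + C(-1)))*G = ((7 - 8) + 1/(103 - 5))*(-157) = (-1 + 1/98)*(-157) = -97/98*(-157) = 15229/98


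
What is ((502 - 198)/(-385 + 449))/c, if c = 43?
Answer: 19/172 ≈ 0.11047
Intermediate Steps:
((502 - 198)/(-385 + 449))/c = ((502 - 198)/(-385 + 449))/43 = (304/64)*(1/43) = (304*(1/64))*(1/43) = (19/4)*(1/43) = 19/172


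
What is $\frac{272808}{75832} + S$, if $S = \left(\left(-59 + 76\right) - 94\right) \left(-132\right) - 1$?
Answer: $\frac{96369178}{9479} \approx 10167.0$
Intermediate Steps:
$S = 10163$ ($S = \left(17 - 94\right) \left(-132\right) - 1 = \left(-77\right) \left(-132\right) - 1 = 10164 - 1 = 10163$)
$\frac{272808}{75832} + S = \frac{272808}{75832} + 10163 = 272808 \cdot \frac{1}{75832} + 10163 = \frac{34101}{9479} + 10163 = \frac{96369178}{9479}$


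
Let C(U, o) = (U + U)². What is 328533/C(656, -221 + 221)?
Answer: 8013/41984 ≈ 0.19086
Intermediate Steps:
C(U, o) = 4*U² (C(U, o) = (2*U)² = 4*U²)
328533/C(656, -221 + 221) = 328533/((4*656²)) = 328533/((4*430336)) = 328533/1721344 = 328533*(1/1721344) = 8013/41984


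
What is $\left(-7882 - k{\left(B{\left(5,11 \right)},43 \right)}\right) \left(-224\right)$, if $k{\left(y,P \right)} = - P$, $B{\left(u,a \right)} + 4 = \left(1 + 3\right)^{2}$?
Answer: $1755936$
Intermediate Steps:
$B{\left(u,a \right)} = 12$ ($B{\left(u,a \right)} = -4 + \left(1 + 3\right)^{2} = -4 + 4^{2} = -4 + 16 = 12$)
$\left(-7882 - k{\left(B{\left(5,11 \right)},43 \right)}\right) \left(-224\right) = \left(-7882 - \left(-1\right) 43\right) \left(-224\right) = \left(-7882 - -43\right) \left(-224\right) = \left(-7882 + 43\right) \left(-224\right) = \left(-7839\right) \left(-224\right) = 1755936$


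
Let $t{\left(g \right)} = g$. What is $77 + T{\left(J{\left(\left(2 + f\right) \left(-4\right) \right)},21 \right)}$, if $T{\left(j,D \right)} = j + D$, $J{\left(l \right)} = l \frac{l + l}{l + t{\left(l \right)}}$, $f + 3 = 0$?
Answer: $102$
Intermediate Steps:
$f = -3$ ($f = -3 + 0 = -3$)
$J{\left(l \right)} = l$ ($J{\left(l \right)} = l \frac{l + l}{l + l} = l \frac{2 l}{2 l} = l 2 l \frac{1}{2 l} = l 1 = l$)
$T{\left(j,D \right)} = D + j$
$77 + T{\left(J{\left(\left(2 + f\right) \left(-4\right) \right)},21 \right)} = 77 + \left(21 + \left(2 - 3\right) \left(-4\right)\right) = 77 + \left(21 - -4\right) = 77 + \left(21 + 4\right) = 77 + 25 = 102$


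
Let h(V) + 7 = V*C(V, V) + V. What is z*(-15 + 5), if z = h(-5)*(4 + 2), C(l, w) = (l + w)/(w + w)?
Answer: 1020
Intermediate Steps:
C(l, w) = (l + w)/(2*w) (C(l, w) = (l + w)/((2*w)) = (l + w)*(1/(2*w)) = (l + w)/(2*w))
h(V) = -7 + 2*V (h(V) = -7 + (V*((V + V)/(2*V)) + V) = -7 + (V*((2*V)/(2*V)) + V) = -7 + (V*1 + V) = -7 + (V + V) = -7 + 2*V)
z = -102 (z = (-7 + 2*(-5))*(4 + 2) = (-7 - 10)*6 = -17*6 = -102)
z*(-15 + 5) = -102*(-15 + 5) = -102*(-10) = 1020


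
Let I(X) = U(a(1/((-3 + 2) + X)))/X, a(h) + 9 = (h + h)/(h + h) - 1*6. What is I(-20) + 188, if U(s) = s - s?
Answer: 188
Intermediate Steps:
a(h) = -14 (a(h) = -9 + ((h + h)/(h + h) - 1*6) = -9 + ((2*h)/((2*h)) - 6) = -9 + ((2*h)*(1/(2*h)) - 6) = -9 + (1 - 6) = -9 - 5 = -14)
U(s) = 0
I(X) = 0 (I(X) = 0/X = 0)
I(-20) + 188 = 0 + 188 = 188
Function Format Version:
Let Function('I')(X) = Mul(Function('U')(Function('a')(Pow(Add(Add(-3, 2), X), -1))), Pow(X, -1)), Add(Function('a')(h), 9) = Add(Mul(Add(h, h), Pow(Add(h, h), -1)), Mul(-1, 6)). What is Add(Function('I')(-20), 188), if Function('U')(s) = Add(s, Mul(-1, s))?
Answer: 188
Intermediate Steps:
Function('a')(h) = -14 (Function('a')(h) = Add(-9, Add(Mul(Add(h, h), Pow(Add(h, h), -1)), Mul(-1, 6))) = Add(-9, Add(Mul(Mul(2, h), Pow(Mul(2, h), -1)), -6)) = Add(-9, Add(Mul(Mul(2, h), Mul(Rational(1, 2), Pow(h, -1))), -6)) = Add(-9, Add(1, -6)) = Add(-9, -5) = -14)
Function('U')(s) = 0
Function('I')(X) = 0 (Function('I')(X) = Mul(0, Pow(X, -1)) = 0)
Add(Function('I')(-20), 188) = Add(0, 188) = 188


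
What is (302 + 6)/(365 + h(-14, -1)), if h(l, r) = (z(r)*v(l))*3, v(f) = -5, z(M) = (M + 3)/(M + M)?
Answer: 77/95 ≈ 0.81053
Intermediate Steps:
z(M) = (3 + M)/(2*M) (z(M) = (3 + M)/((2*M)) = (3 + M)*(1/(2*M)) = (3 + M)/(2*M))
h(l, r) = -15*(3 + r)/(2*r) (h(l, r) = (((3 + r)/(2*r))*(-5))*3 = -5*(3 + r)/(2*r)*3 = -15*(3 + r)/(2*r))
(302 + 6)/(365 + h(-14, -1)) = (302 + 6)/(365 + (15/2)*(-3 - 1*(-1))/(-1)) = 308/(365 + (15/2)*(-1)*(-3 + 1)) = 308/(365 + (15/2)*(-1)*(-2)) = 308/(365 + 15) = 308/380 = 308*(1/380) = 77/95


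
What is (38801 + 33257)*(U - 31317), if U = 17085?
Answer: -1025529456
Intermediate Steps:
(38801 + 33257)*(U - 31317) = (38801 + 33257)*(17085 - 31317) = 72058*(-14232) = -1025529456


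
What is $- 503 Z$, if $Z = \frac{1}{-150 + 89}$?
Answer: $\frac{503}{61} \approx 8.2459$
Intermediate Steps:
$Z = - \frac{1}{61}$ ($Z = \frac{1}{-61} = - \frac{1}{61} \approx -0.016393$)
$- 503 Z = \left(-503\right) \left(- \frac{1}{61}\right) = \frac{503}{61}$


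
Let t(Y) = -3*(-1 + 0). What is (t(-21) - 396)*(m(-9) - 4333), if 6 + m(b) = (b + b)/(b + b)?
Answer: 1704834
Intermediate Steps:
m(b) = -5 (m(b) = -6 + (b + b)/(b + b) = -6 + (2*b)/((2*b)) = -6 + (2*b)*(1/(2*b)) = -6 + 1 = -5)
t(Y) = 3 (t(Y) = -3*(-1) = 3)
(t(-21) - 396)*(m(-9) - 4333) = (3 - 396)*(-5 - 4333) = -393*(-4338) = 1704834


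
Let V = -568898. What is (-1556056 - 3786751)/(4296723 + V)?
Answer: -5342807/3727825 ≈ -1.4332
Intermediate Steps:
(-1556056 - 3786751)/(4296723 + V) = (-1556056 - 3786751)/(4296723 - 568898) = -5342807/3727825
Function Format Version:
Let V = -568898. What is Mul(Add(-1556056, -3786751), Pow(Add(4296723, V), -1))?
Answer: Rational(-5342807, 3727825) ≈ -1.4332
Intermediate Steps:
Mul(Add(-1556056, -3786751), Pow(Add(4296723, V), -1)) = Mul(Add(-1556056, -3786751), Pow(Add(4296723, -568898), -1)) = Mul(-5342807, Pow(3727825, -1)) = Mul(-5342807, Rational(1, 3727825)) = Rational(-5342807, 3727825)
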